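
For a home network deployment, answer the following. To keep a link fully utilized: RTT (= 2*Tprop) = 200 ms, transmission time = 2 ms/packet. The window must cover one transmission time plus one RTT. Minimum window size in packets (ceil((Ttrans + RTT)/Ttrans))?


Given: Ttrans = 2 ms, RTT = 200 ms (= 2 * Tprop, Tprop = 100 ms)
Time until first ACK returns = Ttrans + RTT = 2 + 200 = 202 ms
Need W * Ttrans >= Ttrans + RTT  ->  W >= (Ttrans + RTT) / Ttrans
(Ttrans + RTT) / Ttrans = 202 / 2 = 101
W_min = ceil(101) = 101

101


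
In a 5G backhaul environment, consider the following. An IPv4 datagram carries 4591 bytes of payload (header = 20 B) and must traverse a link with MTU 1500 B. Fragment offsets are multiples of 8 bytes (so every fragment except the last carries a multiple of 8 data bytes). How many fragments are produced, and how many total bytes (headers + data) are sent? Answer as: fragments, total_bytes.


Max data per non-final fragment = floor((MTU - header)/8)*8 = floor((1500 - 20)/8)*8 = floor(1480/8)*8 = 1480 B
Final fragment needs no 8-byte alignment: it can carry up to MTU - header = 1480 B
Non-final fragments needed = ceil((payload - 1480) / 1480) = ceil(3111/1480) = ceil(2.1020) = 3
Number of fragments = 3 + 1 = 4
Fragment sizes (data): 3 * 1480 B + 151 B (last, 151 <= 1480 OK)
Total bytes sent = payload + n_frags * header = 4591 + 4*20 = 4591 + 80 = 4671 B

4, 4671


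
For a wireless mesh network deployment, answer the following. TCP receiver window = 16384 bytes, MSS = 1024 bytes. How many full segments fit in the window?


Given: RWND = 16384 bytes, MSS = 1024 bytes
Full segments = floor(RWND / MSS)
Full segments = floor(16384 / 1024)
Full segments = floor(16.0) = 16

16


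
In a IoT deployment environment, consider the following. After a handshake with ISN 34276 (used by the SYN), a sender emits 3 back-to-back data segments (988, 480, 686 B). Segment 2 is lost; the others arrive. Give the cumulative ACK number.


SYN uses sequence number 34276; first data byte = ISN + 1 = 34277.
Segment 1: SEQ = 34277, len = 988 B, covers [34277, 35264]
Segment 2: SEQ = 35265, len = 480 B, covers [35265, 35744] [LOST]
Segment 3: SEQ = 35745, len = 686 B, covers [35745, 36430]
In-order data received: bytes [34277, 35264] (segments 1..1).
Segment 2 missing -> gap begins at byte 35265; later segments buffered out of order.
Cumulative ACK = next expected in-order byte = 34277 + 988 = 35265

35265


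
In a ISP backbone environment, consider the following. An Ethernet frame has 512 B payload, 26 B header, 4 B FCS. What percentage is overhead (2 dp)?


Given: payload = 512 B, header = 26 B, trailer = 4 B
Overhead bytes = header + trailer = 26 + 4 = 30
Total frame = payload + overhead = 512 + 30 = 542
Overhead % = 30 / 542 * 100 = 5.5351% -> 5.54% (2 dp)

5.54


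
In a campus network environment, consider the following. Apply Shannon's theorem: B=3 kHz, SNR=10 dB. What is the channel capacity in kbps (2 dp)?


Given: B = 3 kHz, SNR = 10 dB
SNR linear = 10^(10/10) = 10
1 + SNR = 11
log2(11) = 3.4594316186
C = 3 * 1000 * 3.4594316186 = 10378.2949 bps
C = 10.378295 kbps -> 10.38 kbps (2 dp)

10.38


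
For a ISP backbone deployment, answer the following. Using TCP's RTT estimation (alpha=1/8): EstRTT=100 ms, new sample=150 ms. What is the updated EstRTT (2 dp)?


Given: EstRTT = 100 ms, SampleRTT = 150 ms, alpha = 1/8
New EstRTT = (1 - alpha) * EstRTT + alpha * SampleRTT
(7/8) * 100 = 87.5
(1/8) * 150 = 18.75
New EstRTT = 87.5 + 18.75 = 106.25 ms -> 106.25 ms (2 dp)

106.25


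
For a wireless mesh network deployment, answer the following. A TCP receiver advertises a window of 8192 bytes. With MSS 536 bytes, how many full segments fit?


Given: RWND = 8192 bytes, MSS = 536 bytes
Full segments = floor(RWND / MSS)
Full segments = floor(8192 / 536)
Full segments = floor(15.2836) = 15

15


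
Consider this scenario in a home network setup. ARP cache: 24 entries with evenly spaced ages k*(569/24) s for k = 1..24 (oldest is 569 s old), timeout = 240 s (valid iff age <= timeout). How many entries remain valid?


Ages are k * 569/24 s for k = 1..24 (spacing = 23.7083 s).
Entry k is valid iff k * 569/24 <= 240 iff k <= 24 * 240 / 569 = 10.1230
n_valid = floor(10.1230) = 10
(n_stale = 24 - 10 = 14)

10


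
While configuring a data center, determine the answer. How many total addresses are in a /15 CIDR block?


Given: CIDR prefix /15
Host bits = 32 - 15 = 17
Total addresses = 2^17 = 131072

131072


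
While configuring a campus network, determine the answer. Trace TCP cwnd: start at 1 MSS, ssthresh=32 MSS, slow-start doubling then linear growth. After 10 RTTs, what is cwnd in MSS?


RTT 0: cwnd = 1 MSS (initial)
RTT 1: cwnd = 2 MSS (slow start, doubled)
RTT 2: cwnd = 4 MSS (slow start, doubled)
RTT 3: cwnd = 8 MSS (slow start, doubled)
RTT 4: cwnd = 16 MSS (slow start, doubled)
RTT 5: cwnd = 32 MSS (slow start, doubled)
RTT 6: cwnd = 33 MSS (congestion avoidance, +1)
RTT 7: cwnd = 34 MSS (congestion avoidance, +1)
RTT 8: cwnd = 35 MSS (congestion avoidance, +1)
RTT 9: cwnd = 36 MSS (congestion avoidance, +1)
RTT 10: cwnd = 37 MSS (congestion avoidance, +1)

37


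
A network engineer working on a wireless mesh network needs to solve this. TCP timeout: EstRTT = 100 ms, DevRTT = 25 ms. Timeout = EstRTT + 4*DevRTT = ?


Given: EstRTT = 100 ms, DevRTT = 25 ms
Timeout = EstRTT + 4 * DevRTT
4 * DevRTT = 4 * 25 = 100
Timeout = 100 + 100 = 200 ms

200


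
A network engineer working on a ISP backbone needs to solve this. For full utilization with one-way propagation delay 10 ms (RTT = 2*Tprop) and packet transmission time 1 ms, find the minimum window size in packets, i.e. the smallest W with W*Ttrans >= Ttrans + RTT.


Given: Ttrans = 1 ms, RTT = 20 ms (= 2 * Tprop, Tprop = 10 ms)
Time until first ACK returns = Ttrans + RTT = 1 + 20 = 21 ms
Need W * Ttrans >= Ttrans + RTT  ->  W >= (Ttrans + RTT) / Ttrans
(Ttrans + RTT) / Ttrans = 21 / 1 = 21
W_min = ceil(21) = 21

21


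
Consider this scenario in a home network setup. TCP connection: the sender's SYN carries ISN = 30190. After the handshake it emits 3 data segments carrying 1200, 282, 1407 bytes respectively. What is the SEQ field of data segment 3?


The SYN occupies sequence number ISN = 30190, so the first data byte is ISN + 1 = 30191.
SEQ of data segment i = (ISN + 1) + sum of payload sizes of segments 1..i-1.
Segment 1: SEQ = 30191, payload = 1200 bytes
Segment 2: SEQ = 31391, payload = 282 bytes
Segment 3: SEQ = 31673, payload = 1407 bytes
SEQ of segment 3 = 30191 + 1200 + 282 = 31673

31673


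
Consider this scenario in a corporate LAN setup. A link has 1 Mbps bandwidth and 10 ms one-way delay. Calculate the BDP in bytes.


Given: bandwidth = 1 Mbps, delay = 10 ms
BDP in bits = 1 * 10^6 * 10 / 1000
BDP in bits = 10000
BDP in bytes = 10000 / 8 = 1250

1250


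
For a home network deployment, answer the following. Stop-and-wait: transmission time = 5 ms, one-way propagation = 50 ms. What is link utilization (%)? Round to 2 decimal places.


Given: Ttrans = 5 ms, Tprop = 50 ms
RTT = 2 * Tprop = 2 * 50 = 100 ms
U = Ttrans / (Ttrans + RTT)
U = 5 / (5 + 100)
U = 5 / 105 = 0.047619
U% = 4.76%

4.76


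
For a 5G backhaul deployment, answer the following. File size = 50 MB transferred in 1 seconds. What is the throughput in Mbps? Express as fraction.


Given: file = 50 MB, time = 1 s
File in Mb = 50 * 8 = 400 Mb
Throughput = 400 / 1 Mbps
Throughput = 400 Mbps

400


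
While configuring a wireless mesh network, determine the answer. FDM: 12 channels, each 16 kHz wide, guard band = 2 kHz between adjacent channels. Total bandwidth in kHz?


Given: 12 channels, 16 kHz each, guard = 2 kHz
Channel bandwidth = 12 * 16 = 192 kHz
Guard bands = 11 gaps * 2 kHz = 22 kHz
Total = 192 + 22 = 214 kHz

214


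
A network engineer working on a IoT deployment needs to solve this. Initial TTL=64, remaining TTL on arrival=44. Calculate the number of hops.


Given: initial TTL = 64, received TTL = 44
Hops = initial TTL - received TTL
Hops = 64 - 44 = 20

20


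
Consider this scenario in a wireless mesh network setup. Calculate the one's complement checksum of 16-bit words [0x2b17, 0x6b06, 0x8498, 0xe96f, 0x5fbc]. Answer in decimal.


Given words: [0x2b17, 0x6b06, 0x8498, 0xe96f, 0x5fbc]
Step 1: Sum all words
Raw sum = 11031 + 27398 + 33944 + 59759 + 24508 = 156640
Step 2: Fold carry: (25568 + 2) = 25570
One's complement = ~25570 & 0xFFFF = 39965

39965


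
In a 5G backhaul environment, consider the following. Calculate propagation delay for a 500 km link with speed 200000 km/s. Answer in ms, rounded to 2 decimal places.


Given: distance = 500 km, speed = 200000 km/s
Delay = distance / speed = 500 / 200000 seconds
Delay in ms = 500 * 1000 / 200000
Delay = 2.5000 ms
Rounded to 2 dp = 2.50 ms

2.50


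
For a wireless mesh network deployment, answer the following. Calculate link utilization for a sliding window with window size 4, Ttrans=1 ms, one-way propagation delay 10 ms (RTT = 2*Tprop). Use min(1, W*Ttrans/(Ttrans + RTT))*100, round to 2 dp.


Given: W = 4, Ttrans = 1 ms, RTT = 20 ms (= 2 * Tprop, Tprop = 10 ms)
Cycle time = Ttrans + RTT = 1 + 20 = 21 ms (first packet sent until its ACK returns)
W * Ttrans = 4 * 1 = 4 ms of sending per cycle
W * Ttrans / (Ttrans + RTT) = 4 / 21 = 0.190476
U = min(1, 0.190476) = 0.190476
U% = 19.05%

19.05


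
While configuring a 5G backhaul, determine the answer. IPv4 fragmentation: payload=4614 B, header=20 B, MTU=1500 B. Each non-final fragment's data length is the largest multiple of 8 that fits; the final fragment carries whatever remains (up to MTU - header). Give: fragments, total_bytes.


Max data per non-final fragment = floor((MTU - header)/8)*8 = floor((1500 - 20)/8)*8 = floor(1480/8)*8 = 1480 B
Final fragment needs no 8-byte alignment: it can carry up to MTU - header = 1480 B
Non-final fragments needed = ceil((payload - 1480) / 1480) = ceil(3134/1480) = ceil(2.1176) = 3
Number of fragments = 3 + 1 = 4
Fragment sizes (data): 3 * 1480 B + 174 B (last, 174 <= 1480 OK)
Total bytes sent = payload + n_frags * header = 4614 + 4*20 = 4614 + 80 = 4694 B

4, 4694


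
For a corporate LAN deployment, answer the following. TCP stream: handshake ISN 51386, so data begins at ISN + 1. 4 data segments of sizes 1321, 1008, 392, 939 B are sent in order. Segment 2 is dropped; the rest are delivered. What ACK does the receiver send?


SYN uses sequence number 51386; first data byte = ISN + 1 = 51387.
Segment 1: SEQ = 51387, len = 1321 B, covers [51387, 52707]
Segment 2: SEQ = 52708, len = 1008 B, covers [52708, 53715] [LOST]
Segment 3: SEQ = 53716, len = 392 B, covers [53716, 54107]
Segment 4: SEQ = 54108, len = 939 B, covers [54108, 55046]
In-order data received: bytes [51387, 52707] (segments 1..1).
Segment 2 missing -> gap begins at byte 52708; later segments buffered out of order.
Cumulative ACK = next expected in-order byte = 51387 + 1321 = 52708

52708


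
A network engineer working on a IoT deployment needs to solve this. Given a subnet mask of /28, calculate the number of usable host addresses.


Given: subnet mask /28
Host bits = 32 - 28 = 4
Total addresses = 2^4 = 16
Usable hosts = 16 - 2 (network + broadcast) = 14

14


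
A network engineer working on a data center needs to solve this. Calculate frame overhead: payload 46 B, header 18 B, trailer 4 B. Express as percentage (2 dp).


Given: payload = 46 B, header = 18 B, trailer = 4 B
Overhead bytes = header + trailer = 18 + 4 = 22
Total frame = payload + overhead = 46 + 22 = 68
Overhead % = 22 / 68 * 100 = 32.3529% -> 32.35% (2 dp)

32.35


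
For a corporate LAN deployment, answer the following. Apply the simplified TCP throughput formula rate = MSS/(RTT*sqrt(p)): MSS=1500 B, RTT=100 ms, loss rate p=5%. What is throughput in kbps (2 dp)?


Given: MSS = 1500 bytes, RTT = 100 ms, loss = 5%
RTT in seconds = 100 / 1000 = 0.1
Loss rate = 5% = 0.05
sqrt(loss) = sqrt(0.05) = 0.223606797750
Throughput (bytes/s) = 1500 / (0.1 * 0.223606797750) = 67082.0393
Throughput (kbps) = 67082.0393 * 8 / 1000 = 536.656315 -> 536.66 kbps (2 dp)

536.66


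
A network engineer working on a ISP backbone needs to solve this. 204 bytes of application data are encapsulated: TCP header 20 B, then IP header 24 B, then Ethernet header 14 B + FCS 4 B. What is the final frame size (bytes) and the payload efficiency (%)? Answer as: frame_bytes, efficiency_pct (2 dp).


TCP segment = 204 + 20 = 224 B
IP packet = 224 + 24 = 248 B
Ethernet frame = 248 + 14 + 4 = 266 B
Efficiency = app / frame = 204 / 266 = 0.766917 = 76.6917% -> 76.69% (2 dp)

266, 76.69


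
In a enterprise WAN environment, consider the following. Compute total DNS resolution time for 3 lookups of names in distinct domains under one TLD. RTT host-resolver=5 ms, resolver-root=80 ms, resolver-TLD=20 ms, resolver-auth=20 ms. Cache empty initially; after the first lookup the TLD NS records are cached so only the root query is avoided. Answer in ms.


Lookup 1 (cold cache): local + root + TLD + auth = 5 + 80 + 20 + 20 = 125 ms
Lookups 2..3 (TLD NS cached -> skip root; new domain -> still ask TLD and auth): local + TLD + auth = 5 + 20 + 20 = 45 ms each
Remaining 2 lookups: 2 * 45 = 90 ms
Total = 125 + 90 = 215 ms

215


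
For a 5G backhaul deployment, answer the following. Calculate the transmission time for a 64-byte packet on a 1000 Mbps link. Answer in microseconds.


Given: packet = 64 bytes, bandwidth = 1000 Mbps
Packet in bits = 64 * 8 = 512 bits
Bandwidth = 1000 * 10^6 = 1000000000 bps
Time = 512 / 1000000000 seconds
Time in us = 512 * 10^6 / 1000000000 = 0.512

0.512


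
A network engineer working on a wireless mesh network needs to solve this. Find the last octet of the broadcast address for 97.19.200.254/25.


Given: IP = 97.19.200.254, prefix = /25
Host bits = 32 - 25 = 7
Network last octet = 254 AND mask = 128
Host part size = 2^7 - 1 = 127
Broadcast last octet = 128 OR 127 = 255

255


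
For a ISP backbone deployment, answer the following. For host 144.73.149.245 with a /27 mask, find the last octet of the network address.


Given: IP = 144.73.149.245, prefix = /27
Subnet mask = 255.255.255.224
Last octet of IP: 245
Last octet of mask: 224
Network last octet = 245 AND 224 = 224

224


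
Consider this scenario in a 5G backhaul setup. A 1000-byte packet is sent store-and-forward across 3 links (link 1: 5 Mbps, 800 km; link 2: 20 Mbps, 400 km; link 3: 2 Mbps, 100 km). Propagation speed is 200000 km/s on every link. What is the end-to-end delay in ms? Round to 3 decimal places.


Packet = 1000 bytes = 8000 bits. Store-and-forward: sum (t_trans + t_prop) per link.
Link 1: t_trans = 8000/(5*10^6) s = 1.6000 ms; t_prop = 800/200000 s = 4.0000 ms; subtotal = 5.6000 ms
Link 2: t_trans = 8000/(20*10^6) s = 0.4000 ms; t_prop = 400/200000 s = 2.0000 ms; subtotal = 2.4000 ms
Link 3: t_trans = 8000/(2*10^6) s = 4.0000 ms; t_prop = 100/200000 s = 0.5000 ms; subtotal = 4.5000 ms
End-to-end = 5.6000 + 2.4000 + 4.5000 = 12.5000 ms -> 12.500 ms (3 dp)

12.500


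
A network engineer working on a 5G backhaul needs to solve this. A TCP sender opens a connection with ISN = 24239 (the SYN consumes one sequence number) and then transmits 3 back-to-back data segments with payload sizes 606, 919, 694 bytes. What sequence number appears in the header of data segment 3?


The SYN occupies sequence number ISN = 24239, so the first data byte is ISN + 1 = 24240.
SEQ of data segment i = (ISN + 1) + sum of payload sizes of segments 1..i-1.
Segment 1: SEQ = 24240, payload = 606 bytes
Segment 2: SEQ = 24846, payload = 919 bytes
Segment 3: SEQ = 25765, payload = 694 bytes
SEQ of segment 3 = 24240 + 606 + 919 = 25765

25765


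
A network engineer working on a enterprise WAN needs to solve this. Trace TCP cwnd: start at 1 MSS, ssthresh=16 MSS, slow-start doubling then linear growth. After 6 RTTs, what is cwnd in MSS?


RTT 0: cwnd = 1 MSS (initial)
RTT 1: cwnd = 2 MSS (slow start, doubled)
RTT 2: cwnd = 4 MSS (slow start, doubled)
RTT 3: cwnd = 8 MSS (slow start, doubled)
RTT 4: cwnd = 16 MSS (slow start, doubled)
RTT 5: cwnd = 17 MSS (congestion avoidance, +1)
RTT 6: cwnd = 18 MSS (congestion avoidance, +1)

18


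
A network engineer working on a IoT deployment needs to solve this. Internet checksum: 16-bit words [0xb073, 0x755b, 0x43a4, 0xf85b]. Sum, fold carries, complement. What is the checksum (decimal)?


Given words: [0xb073, 0x755b, 0x43a4, 0xf85b]
Step 1: Sum all words
Raw sum = 45171 + 30043 + 17316 + 63579 = 156109
Step 2: Fold carry: (25037 + 2) = 25039
One's complement = ~25039 & 0xFFFF = 40496

40496


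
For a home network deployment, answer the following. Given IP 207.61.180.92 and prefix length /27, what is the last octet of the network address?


Given: IP = 207.61.180.92, prefix = /27
Subnet mask = 255.255.255.224
Last octet of IP: 92
Last octet of mask: 224
Network last octet = 92 AND 224 = 64

64


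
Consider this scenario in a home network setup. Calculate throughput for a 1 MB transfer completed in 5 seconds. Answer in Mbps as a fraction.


Given: file = 1 MB, time = 5 s
File in Mb = 1 * 8 = 8 Mb
Throughput = 8 / 5 Mbps
Throughput = 8/5 Mbps

8/5


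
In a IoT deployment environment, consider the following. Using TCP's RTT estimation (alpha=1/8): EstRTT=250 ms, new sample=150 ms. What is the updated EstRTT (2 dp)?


Given: EstRTT = 250 ms, SampleRTT = 150 ms, alpha = 1/8
New EstRTT = (1 - alpha) * EstRTT + alpha * SampleRTT
(7/8) * 250 = 218.75
(1/8) * 150 = 18.75
New EstRTT = 218.75 + 18.75 = 237.5 ms -> 237.50 ms (2 dp)

237.50


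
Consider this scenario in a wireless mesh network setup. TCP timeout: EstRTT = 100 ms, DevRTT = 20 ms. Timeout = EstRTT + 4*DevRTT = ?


Given: EstRTT = 100 ms, DevRTT = 20 ms
Timeout = EstRTT + 4 * DevRTT
4 * DevRTT = 4 * 20 = 80
Timeout = 100 + 80 = 180 ms

180


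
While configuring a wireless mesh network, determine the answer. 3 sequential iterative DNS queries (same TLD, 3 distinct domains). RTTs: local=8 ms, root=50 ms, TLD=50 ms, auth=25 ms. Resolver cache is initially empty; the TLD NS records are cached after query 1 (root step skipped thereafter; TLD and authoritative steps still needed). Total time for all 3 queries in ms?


Lookup 1 (cold cache): local + root + TLD + auth = 8 + 50 + 50 + 25 = 133 ms
Lookups 2..3 (TLD NS cached -> skip root; new domain -> still ask TLD and auth): local + TLD + auth = 8 + 50 + 25 = 83 ms each
Remaining 2 lookups: 2 * 83 = 166 ms
Total = 133 + 166 = 299 ms

299


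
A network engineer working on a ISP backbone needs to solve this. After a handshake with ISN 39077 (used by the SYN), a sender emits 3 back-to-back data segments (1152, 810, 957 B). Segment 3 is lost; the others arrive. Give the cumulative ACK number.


SYN uses sequence number 39077; first data byte = ISN + 1 = 39078.
Segment 1: SEQ = 39078, len = 1152 B, covers [39078, 40229]
Segment 2: SEQ = 40230, len = 810 B, covers [40230, 41039]
Segment 3: SEQ = 41040, len = 957 B, covers [41040, 41996] [LOST]
In-order data received: bytes [39078, 41039] (segments 1..2).
Segment 3 missing -> gap begins at byte 41040.
Cumulative ACK = next expected in-order byte = 39078 + 1152 + 810 = 41040

41040


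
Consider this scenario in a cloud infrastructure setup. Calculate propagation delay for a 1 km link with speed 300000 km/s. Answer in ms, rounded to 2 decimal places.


Given: distance = 1 km, speed = 300000 km/s
Delay = distance / speed = 1 / 300000 seconds
Delay in ms = 1 * 1000 / 300000
Delay = 0.0033 ms
Rounded to 2 dp = 0.00 ms

0.00


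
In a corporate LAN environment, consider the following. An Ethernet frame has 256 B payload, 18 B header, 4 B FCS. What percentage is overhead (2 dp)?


Given: payload = 256 B, header = 18 B, trailer = 4 B
Overhead bytes = header + trailer = 18 + 4 = 22
Total frame = payload + overhead = 256 + 22 = 278
Overhead % = 22 / 278 * 100 = 7.9137% -> 7.91% (2 dp)

7.91


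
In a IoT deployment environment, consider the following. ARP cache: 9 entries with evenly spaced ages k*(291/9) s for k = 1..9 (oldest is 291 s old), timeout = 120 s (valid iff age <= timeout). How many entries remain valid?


Ages are k * 291/9 s for k = 1..9 (spacing = 32.3333 s).
Entry k is valid iff k * 291/9 <= 120 iff k <= 9 * 120 / 291 = 3.7113
n_valid = floor(3.7113) = 3
(n_stale = 9 - 3 = 6)

3


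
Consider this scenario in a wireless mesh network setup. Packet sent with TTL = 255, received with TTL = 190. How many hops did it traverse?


Given: initial TTL = 255, received TTL = 190
Hops = initial TTL - received TTL
Hops = 255 - 190 = 65

65


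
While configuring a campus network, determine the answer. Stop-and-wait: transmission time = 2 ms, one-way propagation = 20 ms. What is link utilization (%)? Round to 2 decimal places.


Given: Ttrans = 2 ms, Tprop = 20 ms
RTT = 2 * Tprop = 2 * 20 = 40 ms
U = Ttrans / (Ttrans + RTT)
U = 2 / (2 + 40)
U = 2 / 42 = 0.047619
U% = 4.76%

4.76


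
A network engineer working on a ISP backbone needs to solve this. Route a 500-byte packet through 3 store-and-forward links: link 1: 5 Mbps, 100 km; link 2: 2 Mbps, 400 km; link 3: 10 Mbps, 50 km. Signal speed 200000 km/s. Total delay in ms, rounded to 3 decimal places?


Packet = 500 bytes = 4000 bits. Store-and-forward: sum (t_trans + t_prop) per link.
Link 1: t_trans = 4000/(5*10^6) s = 0.8000 ms; t_prop = 100/200000 s = 0.5000 ms; subtotal = 1.3000 ms
Link 2: t_trans = 4000/(2*10^6) s = 2.0000 ms; t_prop = 400/200000 s = 2.0000 ms; subtotal = 4.0000 ms
Link 3: t_trans = 4000/(10*10^6) s = 0.4000 ms; t_prop = 50/200000 s = 0.2500 ms; subtotal = 0.6500 ms
End-to-end = 1.3000 + 4.0000 + 0.6500 = 5.9500 ms -> 5.950 ms (3 dp)

5.950


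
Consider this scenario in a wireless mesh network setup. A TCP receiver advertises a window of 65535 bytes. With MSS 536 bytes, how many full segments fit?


Given: RWND = 65535 bytes, MSS = 536 bytes
Full segments = floor(RWND / MSS)
Full segments = floor(65535 / 536)
Full segments = floor(122.2668) = 122

122


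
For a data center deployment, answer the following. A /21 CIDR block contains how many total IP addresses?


Given: CIDR prefix /21
Host bits = 32 - 21 = 11
Total addresses = 2^11 = 2048

2048


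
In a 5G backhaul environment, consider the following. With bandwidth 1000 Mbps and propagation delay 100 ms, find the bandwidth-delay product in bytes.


Given: bandwidth = 1000 Mbps, delay = 100 ms
BDP in bits = 1000 * 10^6 * 100 / 1000
BDP in bits = 100000000
BDP in bytes = 100000000 / 8 = 12500000

12500000


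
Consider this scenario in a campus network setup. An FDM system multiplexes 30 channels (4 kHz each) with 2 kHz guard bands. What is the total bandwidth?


Given: 30 channels, 4 kHz each, guard = 2 kHz
Channel bandwidth = 30 * 4 = 120 kHz
Guard bands = 29 gaps * 2 kHz = 58 kHz
Total = 120 + 58 = 178 kHz

178


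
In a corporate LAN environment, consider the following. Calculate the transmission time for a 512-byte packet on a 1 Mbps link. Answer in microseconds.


Given: packet = 512 bytes, bandwidth = 1 Mbps
Packet in bits = 512 * 8 = 4096 bits
Bandwidth = 1 * 10^6 = 1000000 bps
Time = 4096 / 1000000 seconds
Time in us = 4096 * 10^6 / 1000000 = 4096

4096


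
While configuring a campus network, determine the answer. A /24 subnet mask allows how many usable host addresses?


Given: subnet mask /24
Host bits = 32 - 24 = 8
Total addresses = 2^8 = 256
Usable hosts = 256 - 2 (network + broadcast) = 254

254


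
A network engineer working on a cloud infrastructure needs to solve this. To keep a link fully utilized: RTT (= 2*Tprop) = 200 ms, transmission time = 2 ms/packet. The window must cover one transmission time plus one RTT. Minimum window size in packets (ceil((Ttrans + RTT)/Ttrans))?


Given: Ttrans = 2 ms, RTT = 200 ms (= 2 * Tprop, Tprop = 100 ms)
Time until first ACK returns = Ttrans + RTT = 2 + 200 = 202 ms
Need W * Ttrans >= Ttrans + RTT  ->  W >= (Ttrans + RTT) / Ttrans
(Ttrans + RTT) / Ttrans = 202 / 2 = 101
W_min = ceil(101) = 101

101


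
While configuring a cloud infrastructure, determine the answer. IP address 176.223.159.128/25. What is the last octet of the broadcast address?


Given: IP = 176.223.159.128, prefix = /25
Host bits = 32 - 25 = 7
Network last octet = 128 AND mask = 128
Host part size = 2^7 - 1 = 127
Broadcast last octet = 128 OR 127 = 255

255


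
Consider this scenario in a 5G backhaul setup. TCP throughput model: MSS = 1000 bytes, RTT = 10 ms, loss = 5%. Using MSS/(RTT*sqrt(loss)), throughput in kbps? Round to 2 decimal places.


Given: MSS = 1000 bytes, RTT = 10 ms, loss = 5%
RTT in seconds = 10 / 1000 = 0.01
Loss rate = 5% = 0.05
sqrt(loss) = sqrt(0.05) = 0.223606797750
Throughput (bytes/s) = 1000 / (0.01 * 0.223606797750) = 447213.5955
Throughput (kbps) = 447213.5955 * 8 / 1000 = 3577.708764 -> 3577.71 kbps (2 dp)

3577.71


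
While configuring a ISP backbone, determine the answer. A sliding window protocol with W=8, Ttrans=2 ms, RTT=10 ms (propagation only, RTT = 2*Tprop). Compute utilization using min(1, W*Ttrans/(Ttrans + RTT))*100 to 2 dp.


Given: W = 8, Ttrans = 2 ms, RTT = 10 ms (= 2 * Tprop, Tprop = 5 ms)
Cycle time = Ttrans + RTT = 2 + 10 = 12 ms (first packet sent until its ACK returns)
W * Ttrans = 8 * 2 = 16 ms of sending per cycle
W * Ttrans / (Ttrans + RTT) = 16 / 12 = 1.333333
U = min(1, 1.333333) = 1.000000
U% = 100.00%

100.00


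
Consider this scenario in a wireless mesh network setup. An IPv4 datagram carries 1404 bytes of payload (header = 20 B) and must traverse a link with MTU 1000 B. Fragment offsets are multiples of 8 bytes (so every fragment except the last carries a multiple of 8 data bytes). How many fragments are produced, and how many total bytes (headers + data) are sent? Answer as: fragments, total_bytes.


Max data per non-final fragment = floor((MTU - header)/8)*8 = floor((1000 - 20)/8)*8 = floor(980/8)*8 = 976 B
Final fragment needs no 8-byte alignment: it can carry up to MTU - header = 980 B
Non-final fragments needed = ceil((payload - 980) / 976) = ceil(424/976) = ceil(0.4344) = 1
Number of fragments = 1 + 1 = 2
Fragment sizes (data): 1 * 976 B + 428 B (last, 428 <= 980 OK)
Total bytes sent = payload + n_frags * header = 1404 + 2*20 = 1404 + 40 = 1444 B

2, 1444


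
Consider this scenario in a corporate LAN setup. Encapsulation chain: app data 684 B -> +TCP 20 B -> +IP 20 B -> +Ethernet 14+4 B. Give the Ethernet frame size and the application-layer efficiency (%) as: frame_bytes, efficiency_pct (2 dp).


TCP segment = 684 + 20 = 704 B
IP packet = 704 + 20 = 724 B
Ethernet frame = 724 + 14 + 4 = 742 B
Efficiency = app / frame = 684 / 742 = 0.921833 = 92.1833% -> 92.18% (2 dp)

742, 92.18


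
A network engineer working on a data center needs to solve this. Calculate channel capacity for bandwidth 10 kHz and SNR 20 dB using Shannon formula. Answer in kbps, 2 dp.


Given: B = 10 kHz, SNR = 20 dB
SNR linear = 10^(20/10) = 100
1 + SNR = 101
log2(101) = 6.6582114828
C = 10 * 1000 * 6.6582114828 = 66582.1148 bps
C = 66.582115 kbps -> 66.58 kbps (2 dp)

66.58


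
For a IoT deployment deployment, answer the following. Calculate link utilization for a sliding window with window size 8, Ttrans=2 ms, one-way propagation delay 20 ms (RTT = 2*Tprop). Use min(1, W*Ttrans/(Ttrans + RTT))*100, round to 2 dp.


Given: W = 8, Ttrans = 2 ms, RTT = 40 ms (= 2 * Tprop, Tprop = 20 ms)
Cycle time = Ttrans + RTT = 2 + 40 = 42 ms (first packet sent until its ACK returns)
W * Ttrans = 8 * 2 = 16 ms of sending per cycle
W * Ttrans / (Ttrans + RTT) = 16 / 42 = 0.380952
U = min(1, 0.380952) = 0.380952
U% = 38.10%

38.10


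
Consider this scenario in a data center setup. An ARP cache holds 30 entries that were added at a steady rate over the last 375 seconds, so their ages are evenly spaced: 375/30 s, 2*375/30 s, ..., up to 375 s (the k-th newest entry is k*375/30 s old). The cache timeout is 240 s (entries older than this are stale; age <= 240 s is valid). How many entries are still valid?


Ages are k * 375/30 s for k = 1..30 (spacing = 12.5000 s).
Entry k is valid iff k * 375/30 <= 240 iff k <= 30 * 240 / 375 = 19.2000
n_valid = floor(19.2000) = 19
(n_stale = 30 - 19 = 11)

19


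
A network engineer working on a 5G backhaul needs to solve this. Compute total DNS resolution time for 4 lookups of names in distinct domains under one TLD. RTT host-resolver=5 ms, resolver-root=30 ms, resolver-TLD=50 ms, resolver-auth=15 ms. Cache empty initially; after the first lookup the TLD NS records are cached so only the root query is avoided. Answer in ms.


Lookup 1 (cold cache): local + root + TLD + auth = 5 + 30 + 50 + 15 = 100 ms
Lookups 2..4 (TLD NS cached -> skip root; new domain -> still ask TLD and auth): local + TLD + auth = 5 + 50 + 15 = 70 ms each
Remaining 3 lookups: 3 * 70 = 210 ms
Total = 100 + 210 = 310 ms

310


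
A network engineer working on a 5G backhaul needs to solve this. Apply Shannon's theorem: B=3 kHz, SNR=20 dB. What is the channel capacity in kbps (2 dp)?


Given: B = 3 kHz, SNR = 20 dB
SNR linear = 10^(20/10) = 100
1 + SNR = 101
log2(101) = 6.6582114828
C = 3 * 1000 * 6.6582114828 = 19974.6344 bps
C = 19.974634 kbps -> 19.97 kbps (2 dp)

19.97


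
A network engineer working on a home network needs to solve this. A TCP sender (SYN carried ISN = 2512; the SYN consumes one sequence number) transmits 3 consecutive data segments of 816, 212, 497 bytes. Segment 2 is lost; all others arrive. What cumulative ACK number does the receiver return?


SYN uses sequence number 2512; first data byte = ISN + 1 = 2513.
Segment 1: SEQ = 2513, len = 816 B, covers [2513, 3328]
Segment 2: SEQ = 3329, len = 212 B, covers [3329, 3540] [LOST]
Segment 3: SEQ = 3541, len = 497 B, covers [3541, 4037]
In-order data received: bytes [2513, 3328] (segments 1..1).
Segment 2 missing -> gap begins at byte 3329; later segments buffered out of order.
Cumulative ACK = next expected in-order byte = 2513 + 816 = 3329

3329


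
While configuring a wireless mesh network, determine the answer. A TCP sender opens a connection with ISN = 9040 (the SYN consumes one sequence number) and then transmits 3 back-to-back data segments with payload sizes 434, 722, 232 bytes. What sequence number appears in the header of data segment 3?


The SYN occupies sequence number ISN = 9040, so the first data byte is ISN + 1 = 9041.
SEQ of data segment i = (ISN + 1) + sum of payload sizes of segments 1..i-1.
Segment 1: SEQ = 9041, payload = 434 bytes
Segment 2: SEQ = 9475, payload = 722 bytes
Segment 3: SEQ = 10197, payload = 232 bytes
SEQ of segment 3 = 9041 + 434 + 722 = 10197

10197


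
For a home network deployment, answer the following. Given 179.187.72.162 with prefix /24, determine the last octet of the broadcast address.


Given: IP = 179.187.72.162, prefix = /24
Host bits = 32 - 24 = 8
Network last octet = 162 AND mask = 0
Host part size = 2^8 - 1 = 255
Broadcast last octet = 0 OR 255 = 255

255


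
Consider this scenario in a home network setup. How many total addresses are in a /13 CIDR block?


Given: CIDR prefix /13
Host bits = 32 - 13 = 19
Total addresses = 2^19 = 524288

524288


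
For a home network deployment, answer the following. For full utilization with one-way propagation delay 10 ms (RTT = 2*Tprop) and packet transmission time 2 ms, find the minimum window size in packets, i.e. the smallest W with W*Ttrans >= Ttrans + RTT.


Given: Ttrans = 2 ms, RTT = 20 ms (= 2 * Tprop, Tprop = 10 ms)
Time until first ACK returns = Ttrans + RTT = 2 + 20 = 22 ms
Need W * Ttrans >= Ttrans + RTT  ->  W >= (Ttrans + RTT) / Ttrans
(Ttrans + RTT) / Ttrans = 22 / 2 = 11
W_min = ceil(11) = 11

11


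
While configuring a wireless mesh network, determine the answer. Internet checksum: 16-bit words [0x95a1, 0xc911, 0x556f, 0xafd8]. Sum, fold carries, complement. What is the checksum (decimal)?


Given words: [0x95a1, 0xc911, 0x556f, 0xafd8]
Step 1: Sum all words
Raw sum = 38305 + 51473 + 21871 + 45016 = 156665
Step 2: Fold carry: (25593 + 2) = 25595
One's complement = ~25595 & 0xFFFF = 39940

39940


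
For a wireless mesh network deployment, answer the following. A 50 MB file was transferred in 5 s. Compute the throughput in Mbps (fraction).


Given: file = 50 MB, time = 5 s
File in Mb = 50 * 8 = 400 Mb
Throughput = 400 / 5 Mbps
Throughput = 80 Mbps

80


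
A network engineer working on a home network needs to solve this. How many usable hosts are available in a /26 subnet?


Given: subnet mask /26
Host bits = 32 - 26 = 6
Total addresses = 2^6 = 64
Usable hosts = 64 - 2 (network + broadcast) = 62

62


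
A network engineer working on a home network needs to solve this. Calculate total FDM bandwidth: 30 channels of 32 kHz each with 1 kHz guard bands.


Given: 30 channels, 32 kHz each, guard = 1 kHz
Channel bandwidth = 30 * 32 = 960 kHz
Guard bands = 29 gaps * 1 kHz = 29 kHz
Total = 960 + 29 = 989 kHz

989


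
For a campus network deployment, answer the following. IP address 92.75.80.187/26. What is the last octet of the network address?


Given: IP = 92.75.80.187, prefix = /26
Subnet mask = 255.255.255.192
Last octet of IP: 187
Last octet of mask: 192
Network last octet = 187 AND 192 = 128

128


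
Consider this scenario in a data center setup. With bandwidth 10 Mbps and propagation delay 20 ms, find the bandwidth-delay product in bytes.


Given: bandwidth = 10 Mbps, delay = 20 ms
BDP in bits = 10 * 10^6 * 20 / 1000
BDP in bits = 200000
BDP in bytes = 200000 / 8 = 25000

25000


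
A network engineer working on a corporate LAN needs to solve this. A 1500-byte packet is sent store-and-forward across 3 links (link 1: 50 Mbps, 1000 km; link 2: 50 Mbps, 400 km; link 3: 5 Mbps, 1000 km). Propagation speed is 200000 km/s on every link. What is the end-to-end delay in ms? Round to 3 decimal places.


Packet = 1500 bytes = 12000 bits. Store-and-forward: sum (t_trans + t_prop) per link.
Link 1: t_trans = 12000/(50*10^6) s = 0.2400 ms; t_prop = 1000/200000 s = 5.0000 ms; subtotal = 5.2400 ms
Link 2: t_trans = 12000/(50*10^6) s = 0.2400 ms; t_prop = 400/200000 s = 2.0000 ms; subtotal = 2.2400 ms
Link 3: t_trans = 12000/(5*10^6) s = 2.4000 ms; t_prop = 1000/200000 s = 5.0000 ms; subtotal = 7.4000 ms
End-to-end = 5.2400 + 2.2400 + 7.4000 = 14.8800 ms -> 14.880 ms (3 dp)

14.880


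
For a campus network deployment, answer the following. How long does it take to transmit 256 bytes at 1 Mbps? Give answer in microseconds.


Given: packet = 256 bytes, bandwidth = 1 Mbps
Packet in bits = 256 * 8 = 2048 bits
Bandwidth = 1 * 10^6 = 1000000 bps
Time = 2048 / 1000000 seconds
Time in us = 2048 * 10^6 / 1000000 = 2048

2048


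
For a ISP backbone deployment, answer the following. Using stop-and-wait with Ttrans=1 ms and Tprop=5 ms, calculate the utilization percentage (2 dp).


Given: Ttrans = 1 ms, Tprop = 5 ms
RTT = 2 * Tprop = 2 * 5 = 10 ms
U = Ttrans / (Ttrans + RTT)
U = 1 / (1 + 10)
U = 1 / 11 = 0.090909
U% = 9.09%

9.09


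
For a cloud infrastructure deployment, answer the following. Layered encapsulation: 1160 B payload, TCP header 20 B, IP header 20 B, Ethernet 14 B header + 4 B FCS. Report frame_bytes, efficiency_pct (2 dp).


TCP segment = 1160 + 20 = 1180 B
IP packet = 1180 + 20 = 1200 B
Ethernet frame = 1200 + 14 + 4 = 1218 B
Efficiency = app / frame = 1160 / 1218 = 0.952381 = 95.2381% -> 95.24% (2 dp)

1218, 95.24


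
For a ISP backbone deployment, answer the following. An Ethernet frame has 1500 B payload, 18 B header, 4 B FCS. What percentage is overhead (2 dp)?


Given: payload = 1500 B, header = 18 B, trailer = 4 B
Overhead bytes = header + trailer = 18 + 4 = 22
Total frame = payload + overhead = 1500 + 22 = 1522
Overhead % = 22 / 1522 * 100 = 1.4455% -> 1.45% (2 dp)

1.45


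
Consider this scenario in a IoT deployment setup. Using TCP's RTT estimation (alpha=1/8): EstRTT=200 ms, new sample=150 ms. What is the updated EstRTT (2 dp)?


Given: EstRTT = 200 ms, SampleRTT = 150 ms, alpha = 1/8
New EstRTT = (1 - alpha) * EstRTT + alpha * SampleRTT
(7/8) * 200 = 175
(1/8) * 150 = 18.75
New EstRTT = 175 + 18.75 = 193.75 ms -> 193.75 ms (2 dp)

193.75


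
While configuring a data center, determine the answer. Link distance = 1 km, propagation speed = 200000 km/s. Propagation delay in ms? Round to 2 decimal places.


Given: distance = 1 km, speed = 200000 km/s
Delay = distance / speed = 1 / 200000 seconds
Delay in ms = 1 * 1000 / 200000
Delay = 0.0050 ms
Rounded to 2 dp = 0.01 ms

0.01


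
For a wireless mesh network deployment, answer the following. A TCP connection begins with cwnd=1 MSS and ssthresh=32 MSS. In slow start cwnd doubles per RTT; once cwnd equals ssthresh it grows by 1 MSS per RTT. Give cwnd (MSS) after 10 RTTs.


RTT 0: cwnd = 1 MSS (initial)
RTT 1: cwnd = 2 MSS (slow start, doubled)
RTT 2: cwnd = 4 MSS (slow start, doubled)
RTT 3: cwnd = 8 MSS (slow start, doubled)
RTT 4: cwnd = 16 MSS (slow start, doubled)
RTT 5: cwnd = 32 MSS (slow start, doubled)
RTT 6: cwnd = 33 MSS (congestion avoidance, +1)
RTT 7: cwnd = 34 MSS (congestion avoidance, +1)
RTT 8: cwnd = 35 MSS (congestion avoidance, +1)
RTT 9: cwnd = 36 MSS (congestion avoidance, +1)
RTT 10: cwnd = 37 MSS (congestion avoidance, +1)

37


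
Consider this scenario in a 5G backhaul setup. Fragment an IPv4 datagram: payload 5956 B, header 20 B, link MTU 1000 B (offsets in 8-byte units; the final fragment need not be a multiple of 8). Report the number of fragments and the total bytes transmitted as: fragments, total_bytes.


Max data per non-final fragment = floor((MTU - header)/8)*8 = floor((1000 - 20)/8)*8 = floor(980/8)*8 = 976 B
Final fragment needs no 8-byte alignment: it can carry up to MTU - header = 980 B
Non-final fragments needed = ceil((payload - 980) / 976) = ceil(4976/976) = ceil(5.0984) = 6
Number of fragments = 6 + 1 = 7
Fragment sizes (data): 6 * 976 B + 100 B (last, 100 <= 980 OK)
Total bytes sent = payload + n_frags * header = 5956 + 7*20 = 5956 + 140 = 6096 B

7, 6096


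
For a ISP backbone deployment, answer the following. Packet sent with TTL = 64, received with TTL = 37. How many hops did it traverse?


Given: initial TTL = 64, received TTL = 37
Hops = initial TTL - received TTL
Hops = 64 - 37 = 27

27


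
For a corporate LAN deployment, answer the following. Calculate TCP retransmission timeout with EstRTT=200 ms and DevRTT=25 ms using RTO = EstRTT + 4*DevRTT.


Given: EstRTT = 200 ms, DevRTT = 25 ms
Timeout = EstRTT + 4 * DevRTT
4 * DevRTT = 4 * 25 = 100
Timeout = 200 + 100 = 300 ms

300


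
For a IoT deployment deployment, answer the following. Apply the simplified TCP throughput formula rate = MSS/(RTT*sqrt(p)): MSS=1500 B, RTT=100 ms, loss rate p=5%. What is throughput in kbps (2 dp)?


Given: MSS = 1500 bytes, RTT = 100 ms, loss = 5%
RTT in seconds = 100 / 1000 = 0.1
Loss rate = 5% = 0.05
sqrt(loss) = sqrt(0.05) = 0.223606797750
Throughput (bytes/s) = 1500 / (0.1 * 0.223606797750) = 67082.0393
Throughput (kbps) = 67082.0393 * 8 / 1000 = 536.656315 -> 536.66 kbps (2 dp)

536.66


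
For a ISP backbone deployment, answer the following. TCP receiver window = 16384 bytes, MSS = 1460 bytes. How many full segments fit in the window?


Given: RWND = 16384 bytes, MSS = 1460 bytes
Full segments = floor(RWND / MSS)
Full segments = floor(16384 / 1460)
Full segments = floor(11.2219) = 11

11


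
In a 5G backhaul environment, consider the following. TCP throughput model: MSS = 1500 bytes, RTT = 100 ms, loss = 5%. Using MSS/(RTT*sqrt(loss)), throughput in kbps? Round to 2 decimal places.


Given: MSS = 1500 bytes, RTT = 100 ms, loss = 5%
RTT in seconds = 100 / 1000 = 0.1
Loss rate = 5% = 0.05
sqrt(loss) = sqrt(0.05) = 0.223606797750
Throughput (bytes/s) = 1500 / (0.1 * 0.223606797750) = 67082.0393
Throughput (kbps) = 67082.0393 * 8 / 1000 = 536.656315 -> 536.66 kbps (2 dp)

536.66


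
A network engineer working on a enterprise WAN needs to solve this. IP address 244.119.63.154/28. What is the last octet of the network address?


Given: IP = 244.119.63.154, prefix = /28
Subnet mask = 255.255.255.240
Last octet of IP: 154
Last octet of mask: 240
Network last octet = 154 AND 240 = 144

144
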